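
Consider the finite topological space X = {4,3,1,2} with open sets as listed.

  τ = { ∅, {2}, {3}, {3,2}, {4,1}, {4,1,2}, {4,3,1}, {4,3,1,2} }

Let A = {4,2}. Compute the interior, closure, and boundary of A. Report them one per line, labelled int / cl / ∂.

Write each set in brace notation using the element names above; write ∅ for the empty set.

int(A) = {2}
cl(A)  = {4,1,2}
∂A     = {4,1}

U open, U⊆A: ∅, {2}. int(A) = ⋃ = {2}
X∖A={3,1}, int(X∖A)={3}, hence cl(A)={4,1,2}
∂A: remove int from cl → {4,1}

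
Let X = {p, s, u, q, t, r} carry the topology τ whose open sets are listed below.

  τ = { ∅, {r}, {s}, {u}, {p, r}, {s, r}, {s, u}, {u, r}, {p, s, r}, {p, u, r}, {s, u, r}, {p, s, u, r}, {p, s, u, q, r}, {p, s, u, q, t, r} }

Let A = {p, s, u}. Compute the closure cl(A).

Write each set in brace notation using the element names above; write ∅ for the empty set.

{p, s, u, q, t}

closure: X∖int(X∖A) = X∖{r} = {p, s, u, q, t}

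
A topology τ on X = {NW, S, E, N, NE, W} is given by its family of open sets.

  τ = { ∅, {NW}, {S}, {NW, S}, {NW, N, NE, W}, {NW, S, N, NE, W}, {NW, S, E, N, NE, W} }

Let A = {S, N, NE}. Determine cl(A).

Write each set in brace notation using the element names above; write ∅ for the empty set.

complement {NW, E, W}; its interior {NW}; cl(A) = X∖{NW} = {S, E, N, NE, W}

{S, E, N, NE, W}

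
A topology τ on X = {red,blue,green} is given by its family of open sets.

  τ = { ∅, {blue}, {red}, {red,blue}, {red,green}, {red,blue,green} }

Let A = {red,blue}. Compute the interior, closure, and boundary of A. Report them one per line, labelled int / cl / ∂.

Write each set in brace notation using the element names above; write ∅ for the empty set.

interior: largest open inside A is {red,blue} (from ∅, {red}, {blue}, {red,blue})
cl via duality: int({green}) = ∅, so X∖∅ = {red,blue,green}
cl∖int = {green}

int(A) = {red,blue}
cl(A)  = {red,blue,green}
∂A     = {green}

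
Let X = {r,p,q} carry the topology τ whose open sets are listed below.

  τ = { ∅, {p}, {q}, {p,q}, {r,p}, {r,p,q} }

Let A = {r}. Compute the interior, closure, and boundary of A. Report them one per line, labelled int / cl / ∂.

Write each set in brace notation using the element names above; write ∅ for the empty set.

int(A) = ∅
cl(A)  = {r}
∂A     = {r}

open subsets of A: ∅; so int(A) = ∅
closure: X∖int(X∖A) = X∖{p,q} = {r}
∂A = {r} minus ∅ = {r}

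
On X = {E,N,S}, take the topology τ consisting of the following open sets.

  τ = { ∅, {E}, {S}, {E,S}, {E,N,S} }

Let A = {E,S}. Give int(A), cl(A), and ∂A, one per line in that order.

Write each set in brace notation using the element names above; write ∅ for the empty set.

int(A) = {E,S}
cl(A)  = {E,N,S}
∂A     = {N}

U open, U⊆A: ∅, {E}, {S}, {E,S}. int(A) = ⋃ = {E,S}
X∖A={N}, int(X∖A)=∅, hence cl(A)={E,N,S}
∂A: remove int from cl → {N}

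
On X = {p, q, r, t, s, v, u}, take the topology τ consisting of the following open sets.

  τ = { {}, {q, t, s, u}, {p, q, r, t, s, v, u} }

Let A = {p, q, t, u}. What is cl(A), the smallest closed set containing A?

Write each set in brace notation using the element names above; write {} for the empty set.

X∖A={r, s, v}, int(X∖A)={}, hence cl(A)={p, q, r, t, s, v, u}

{p, q, r, t, s, v, u}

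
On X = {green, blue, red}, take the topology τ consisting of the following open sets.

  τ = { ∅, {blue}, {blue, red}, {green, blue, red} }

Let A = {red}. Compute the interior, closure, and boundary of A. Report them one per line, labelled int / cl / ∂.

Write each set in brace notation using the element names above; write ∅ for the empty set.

interior: largest open inside A is ∅ (from ∅)
cl via duality: int({green, blue}) = {blue}, so X∖{blue} = {green, red}
cl∖int = {green, red}

int(A) = ∅
cl(A)  = {green, red}
∂A     = {green, red}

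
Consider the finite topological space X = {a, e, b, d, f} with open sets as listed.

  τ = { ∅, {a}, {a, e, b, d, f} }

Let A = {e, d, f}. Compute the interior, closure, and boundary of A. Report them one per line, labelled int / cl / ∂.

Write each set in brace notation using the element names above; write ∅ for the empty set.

int(A) = ∅
cl(A)  = {e, b, d, f}
∂A     = {e, b, d, f}

open subsets of A: ∅; so int(A) = ∅
closure: X∖int(X∖A) = X∖{a} = {e, b, d, f}
∂A = {e, b, d, f} minus ∅ = {e, b, d, f}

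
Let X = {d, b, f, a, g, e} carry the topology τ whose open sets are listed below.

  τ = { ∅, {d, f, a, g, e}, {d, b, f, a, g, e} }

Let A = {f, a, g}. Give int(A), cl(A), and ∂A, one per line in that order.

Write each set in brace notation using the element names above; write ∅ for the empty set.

int(A) = ∅
cl(A)  = {d, b, f, a, g, e}
∂A     = {d, b, f, a, g, e}

U open, U⊆A: ∅. int(A) = ⋃ = ∅
X∖A={d, b, e}, int(X∖A)=∅, hence cl(A)={d, b, f, a, g, e}
∂A: remove int from cl → {d, b, f, a, g, e}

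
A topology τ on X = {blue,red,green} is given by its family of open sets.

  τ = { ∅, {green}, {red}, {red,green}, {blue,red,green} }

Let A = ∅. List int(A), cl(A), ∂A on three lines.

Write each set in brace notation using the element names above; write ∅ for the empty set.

U open, U⊆A: ∅. int(A) = ⋃ = ∅
X∖A={blue,red,green}, int(X∖A)={blue,red,green}, hence cl(A)=∅
∂A: remove int from cl → ∅

int(A) = ∅
cl(A)  = ∅
∂A     = ∅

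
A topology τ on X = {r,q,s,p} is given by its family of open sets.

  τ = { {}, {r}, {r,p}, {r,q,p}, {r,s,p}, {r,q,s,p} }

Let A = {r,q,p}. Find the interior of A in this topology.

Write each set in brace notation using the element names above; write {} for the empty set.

{r,q,p}

open subsets of A: {}, {r}, {r,p}, {r,q,p}; so int(A) = {r,q,p}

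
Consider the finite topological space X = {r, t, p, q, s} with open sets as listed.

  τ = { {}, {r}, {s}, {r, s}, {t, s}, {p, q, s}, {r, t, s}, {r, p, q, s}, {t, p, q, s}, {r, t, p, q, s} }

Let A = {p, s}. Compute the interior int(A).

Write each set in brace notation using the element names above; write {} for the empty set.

U open, U⊆A: {}, {s}. int(A) = ⋃ = {s}

{s}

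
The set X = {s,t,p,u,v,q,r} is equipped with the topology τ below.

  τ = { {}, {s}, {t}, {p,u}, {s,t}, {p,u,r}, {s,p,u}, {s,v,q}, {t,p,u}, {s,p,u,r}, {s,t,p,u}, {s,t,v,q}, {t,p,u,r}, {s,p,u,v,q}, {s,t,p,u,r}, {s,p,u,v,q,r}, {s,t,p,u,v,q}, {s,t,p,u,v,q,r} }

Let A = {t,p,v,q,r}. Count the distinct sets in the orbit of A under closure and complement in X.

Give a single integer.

complement {s,u}; its interior {s}; cl(A) = X∖{s} = {t,p,u,v,q,r}
With k = closure, c = complement:
  1. A     = {t,p,v,q,r}
  2. kA    = {t,p,u,v,q,r}
  3. cA    = {s,u}
  4. ckA   = {s}
  5. kcA   = {s,p,u,v,q,r}
  6. kckA  = {s,v,q}
  7. ckcA  = {t}
  8. ckckA = {t,p,u,r}
k, c of each give nothing new

8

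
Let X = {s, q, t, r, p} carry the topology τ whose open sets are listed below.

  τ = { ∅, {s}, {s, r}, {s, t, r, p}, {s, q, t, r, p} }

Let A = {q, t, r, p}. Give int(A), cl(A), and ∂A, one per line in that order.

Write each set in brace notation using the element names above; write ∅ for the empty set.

int(A) = ∅
cl(A)  = {q, t, r, p}
∂A     = {q, t, r, p}

opens ⊆ A: ∅; union → int = ∅
complement {s}; its interior {s}; cl(A) = X∖{s} = {q, t, r, p}
boundary = {q, t, r, p} ∖ ∅ = {q, t, r, p}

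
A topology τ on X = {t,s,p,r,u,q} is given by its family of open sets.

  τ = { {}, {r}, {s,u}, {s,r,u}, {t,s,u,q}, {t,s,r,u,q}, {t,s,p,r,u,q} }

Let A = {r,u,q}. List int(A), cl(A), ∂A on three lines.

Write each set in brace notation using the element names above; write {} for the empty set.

int(A) = {r}
cl(A)  = {t,s,p,r,u,q}
∂A     = {t,s,p,u,q}

U open, U⊆A: {}, {r}. int(A) = ⋃ = {r}
X∖A={t,s,p}, int(X∖A)={}, hence cl(A)={t,s,p,r,u,q}
∂A: remove int from cl → {t,s,p,u,q}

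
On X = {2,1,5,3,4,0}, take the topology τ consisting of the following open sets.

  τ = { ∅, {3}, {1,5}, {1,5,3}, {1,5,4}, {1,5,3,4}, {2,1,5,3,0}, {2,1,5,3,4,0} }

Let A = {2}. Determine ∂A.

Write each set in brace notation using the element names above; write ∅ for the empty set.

{2,0}

U open, U⊆A: ∅. int(A) = ⋃ = ∅
X∖A={1,5,3,4,0}, int(X∖A)={1,5,3,4}, hence cl(A)={2,0}
∂A: remove int from cl → {2,0}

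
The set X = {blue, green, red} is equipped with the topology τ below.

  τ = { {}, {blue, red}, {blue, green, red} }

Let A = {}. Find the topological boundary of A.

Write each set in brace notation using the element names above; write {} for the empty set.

{}

U open, U⊆A: {}. int(A) = ⋃ = {}
X∖A={blue, green, red}, int(X∖A)={blue, green, red}, hence cl(A)={}
∂A: remove int from cl → {}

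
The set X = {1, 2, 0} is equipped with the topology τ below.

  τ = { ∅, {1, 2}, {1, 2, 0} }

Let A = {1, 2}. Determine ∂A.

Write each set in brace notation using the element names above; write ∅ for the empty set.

{0}

interior: largest open inside A is {1, 2} (from ∅, {1, 2})
cl via duality: int({0}) = ∅, so X∖∅ = {1, 2, 0}
cl∖int = {0}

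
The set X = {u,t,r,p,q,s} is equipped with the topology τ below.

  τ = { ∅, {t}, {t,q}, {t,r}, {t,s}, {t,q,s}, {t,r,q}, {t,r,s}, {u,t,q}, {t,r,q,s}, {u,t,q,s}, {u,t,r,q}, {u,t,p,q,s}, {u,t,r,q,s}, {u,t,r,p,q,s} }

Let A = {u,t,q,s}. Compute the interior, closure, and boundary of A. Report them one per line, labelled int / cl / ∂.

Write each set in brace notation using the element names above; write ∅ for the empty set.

U open, U⊆A: ∅, {t}, {t,q}, {t,s}, {u,t,q}, {t,q,s}, {u,t,q,s}. int(A) = ⋃ = {u,t,q,s}
X∖A={r,p}, int(X∖A)=∅, hence cl(A)={u,t,r,p,q,s}
∂A: remove int from cl → {r,p}

int(A) = {u,t,q,s}
cl(A)  = {u,t,r,p,q,s}
∂A     = {r,p}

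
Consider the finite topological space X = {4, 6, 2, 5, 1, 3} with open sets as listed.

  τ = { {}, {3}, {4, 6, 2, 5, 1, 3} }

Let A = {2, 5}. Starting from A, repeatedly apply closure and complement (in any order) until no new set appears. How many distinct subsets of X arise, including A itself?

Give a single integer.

6

complement {4, 6, 1, 3}; its interior {3}; cl(A) = X∖{3} = {4, 6, 2, 5, 1}
With k = closure, c = complement:
  1. A     = {2, 5}
  2. kA    = {4, 6, 2, 5, 1}
  3. cA    = {4, 6, 1, 3}
  4. ckA   = {3}
  5. kcA   = {4, 6, 2, 5, 1, 3}
  6. ckcA  = {}
k, c of each give nothing new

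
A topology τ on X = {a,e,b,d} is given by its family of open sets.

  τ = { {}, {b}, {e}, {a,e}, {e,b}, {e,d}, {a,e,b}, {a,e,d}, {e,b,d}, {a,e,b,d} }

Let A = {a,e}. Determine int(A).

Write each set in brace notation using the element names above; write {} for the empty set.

open subsets of A: {}, {e}, {a,e}; so int(A) = {a,e}

{a,e}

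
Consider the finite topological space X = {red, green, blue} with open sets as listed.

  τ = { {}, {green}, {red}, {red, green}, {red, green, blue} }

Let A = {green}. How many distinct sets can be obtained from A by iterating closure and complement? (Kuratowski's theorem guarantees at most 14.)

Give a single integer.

4

X∖A={red, blue}, int(X∖A)={red}, hence cl(A)={green, blue}
Orbit (k=closure, c=complement):
  1. A     = {green}
  2. kA    = {green, blue}
  3. cA    = {red, blue}
  4. ckA   = {red}
(closed under both — stop)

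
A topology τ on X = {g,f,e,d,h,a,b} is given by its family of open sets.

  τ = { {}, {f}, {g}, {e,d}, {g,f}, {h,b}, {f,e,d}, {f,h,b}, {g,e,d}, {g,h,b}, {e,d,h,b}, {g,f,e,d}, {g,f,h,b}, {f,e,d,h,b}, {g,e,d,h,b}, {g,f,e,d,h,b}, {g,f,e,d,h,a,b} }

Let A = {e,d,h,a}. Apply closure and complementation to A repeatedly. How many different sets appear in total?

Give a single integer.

cl via duality: int({g,f,b}) = {g,f}, so X∖{g,f} = {e,d,h,a,b}
Write k for closure, c for complement:
  1. A     = {e,d,h,a}
  2. kA    = {e,d,h,a,b}
  3. cA    = {g,f,b}
  4. ckA   = {g,f}
  5. kcA   = {g,f,h,a,b}
  6. kckA  = {g,f,a}
  7. ckcA  = {e,d}
  8. ckckA = {e,d,h,b}
  9. kckcA = {e,d,a}
  10. ckckcA = {g,f,h,b}
applying k or c yields no new set

10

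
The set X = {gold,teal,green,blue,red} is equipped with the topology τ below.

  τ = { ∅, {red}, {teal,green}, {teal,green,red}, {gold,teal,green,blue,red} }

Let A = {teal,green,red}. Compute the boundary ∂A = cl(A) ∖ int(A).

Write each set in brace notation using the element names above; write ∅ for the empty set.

opens ⊆ A: ∅, {red}, {teal,green}, {teal,green,red}; union → int = {teal,green,red}
complement {gold,blue}; its interior ∅; cl(A) = X∖∅ = {gold,teal,green,blue,red}
boundary = {gold,teal,green,blue,red} ∖ {teal,green,red} = {gold,blue}

{gold,blue}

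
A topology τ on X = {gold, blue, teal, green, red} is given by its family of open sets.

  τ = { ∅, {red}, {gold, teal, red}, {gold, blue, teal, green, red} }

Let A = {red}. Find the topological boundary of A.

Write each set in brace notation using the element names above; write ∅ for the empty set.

{gold, blue, teal, green}

interior: largest open inside A is {red} (from ∅, {red})
cl via duality: int({gold, blue, teal, green}) = ∅, so X∖∅ = {gold, blue, teal, green, red}
cl∖int = {gold, blue, teal, green}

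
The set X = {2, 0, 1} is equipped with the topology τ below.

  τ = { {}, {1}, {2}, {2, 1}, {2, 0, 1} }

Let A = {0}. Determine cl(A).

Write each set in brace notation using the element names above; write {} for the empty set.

{0}

closure: X∖int(X∖A) = X∖{2, 1} = {0}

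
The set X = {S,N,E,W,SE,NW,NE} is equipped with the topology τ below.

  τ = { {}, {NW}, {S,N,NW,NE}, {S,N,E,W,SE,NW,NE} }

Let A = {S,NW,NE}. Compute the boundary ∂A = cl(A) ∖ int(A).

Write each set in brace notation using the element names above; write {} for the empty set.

{S,N,E,W,SE,NE}

U open, U⊆A: {}, {NW}. int(A) = ⋃ = {NW}
X∖A={N,E,W,SE}, int(X∖A)={}, hence cl(A)={S,N,E,W,SE,NW,NE}
∂A: remove int from cl → {S,N,E,W,SE,NE}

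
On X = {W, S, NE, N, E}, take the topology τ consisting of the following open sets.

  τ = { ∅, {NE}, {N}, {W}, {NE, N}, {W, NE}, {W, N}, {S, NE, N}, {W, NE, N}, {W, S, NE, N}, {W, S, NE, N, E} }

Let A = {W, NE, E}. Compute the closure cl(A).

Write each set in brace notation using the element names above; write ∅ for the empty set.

{W, S, NE, E}

complement {S, N}; its interior {N}; cl(A) = X∖{N} = {W, S, NE, E}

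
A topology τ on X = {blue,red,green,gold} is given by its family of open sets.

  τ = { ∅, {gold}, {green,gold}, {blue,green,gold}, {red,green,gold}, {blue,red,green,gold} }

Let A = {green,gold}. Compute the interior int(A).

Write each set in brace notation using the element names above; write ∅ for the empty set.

{green,gold}

interior: largest open inside A is {green,gold} (from ∅, {gold}, {green,gold})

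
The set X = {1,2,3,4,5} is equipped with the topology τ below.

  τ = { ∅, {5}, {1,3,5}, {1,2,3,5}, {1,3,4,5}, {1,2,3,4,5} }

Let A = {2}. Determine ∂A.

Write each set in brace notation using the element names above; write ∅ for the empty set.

U open, U⊆A: ∅. int(A) = ⋃ = ∅
X∖A={1,3,4,5}, int(X∖A)={1,3,4,5}, hence cl(A)={2}
∂A: remove int from cl → {2}

{2}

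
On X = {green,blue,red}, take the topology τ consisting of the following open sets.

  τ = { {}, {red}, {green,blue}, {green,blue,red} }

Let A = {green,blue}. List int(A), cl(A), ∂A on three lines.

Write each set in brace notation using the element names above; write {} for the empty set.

int(A) = {green,blue}
cl(A)  = {green,blue}
∂A     = {}

interior: largest open inside A is {green,blue} (from {}, {green,blue})
cl via duality: int({red}) = {red}, so X∖{red} = {green,blue}
cl∖int = {}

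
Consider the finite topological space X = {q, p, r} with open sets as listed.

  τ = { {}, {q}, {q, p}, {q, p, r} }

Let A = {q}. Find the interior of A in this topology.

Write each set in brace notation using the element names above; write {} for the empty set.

{q}

interior: largest open inside A is {q} (from {}, {q})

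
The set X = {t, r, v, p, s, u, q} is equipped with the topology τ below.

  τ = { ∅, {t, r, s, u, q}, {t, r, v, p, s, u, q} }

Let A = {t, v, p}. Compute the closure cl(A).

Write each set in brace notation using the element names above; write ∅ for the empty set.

{t, r, v, p, s, u, q}

closure: X∖int(X∖A) = X∖∅ = {t, r, v, p, s, u, q}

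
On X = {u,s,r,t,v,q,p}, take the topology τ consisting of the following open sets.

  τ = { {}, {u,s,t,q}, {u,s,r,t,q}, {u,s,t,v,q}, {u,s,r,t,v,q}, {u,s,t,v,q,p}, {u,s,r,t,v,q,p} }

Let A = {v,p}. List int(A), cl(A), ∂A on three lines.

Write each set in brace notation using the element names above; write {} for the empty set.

opens ⊆ A: {}; union → int = {}
complement {u,s,r,t,q}; its interior {u,s,r,t,q}; cl(A) = X∖{u,s,r,t,q} = {v,p}
boundary = {v,p} ∖ {} = {v,p}

int(A) = {}
cl(A)  = {v,p}
∂A     = {v,p}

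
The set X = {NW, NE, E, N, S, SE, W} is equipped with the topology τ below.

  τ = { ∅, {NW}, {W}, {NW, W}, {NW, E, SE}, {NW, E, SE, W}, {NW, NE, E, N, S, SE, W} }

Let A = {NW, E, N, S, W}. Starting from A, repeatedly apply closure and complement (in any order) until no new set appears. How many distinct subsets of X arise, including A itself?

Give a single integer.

complement {NE, SE}; its interior ∅; cl(A) = X∖∅ = {NW, NE, E, N, S, SE, W}
With k = closure, c = complement:
  1. A     = {NW, E, N, S, W}
  2. kA    = {NW, NE, E, N, S, SE, W}
  3. cA    = {NE, SE}
  4. ckA   = ∅
  5. kcA   = {NE, E, N, S, SE}
  6. ckcA  = {NW, W}
k, c of each give nothing new

6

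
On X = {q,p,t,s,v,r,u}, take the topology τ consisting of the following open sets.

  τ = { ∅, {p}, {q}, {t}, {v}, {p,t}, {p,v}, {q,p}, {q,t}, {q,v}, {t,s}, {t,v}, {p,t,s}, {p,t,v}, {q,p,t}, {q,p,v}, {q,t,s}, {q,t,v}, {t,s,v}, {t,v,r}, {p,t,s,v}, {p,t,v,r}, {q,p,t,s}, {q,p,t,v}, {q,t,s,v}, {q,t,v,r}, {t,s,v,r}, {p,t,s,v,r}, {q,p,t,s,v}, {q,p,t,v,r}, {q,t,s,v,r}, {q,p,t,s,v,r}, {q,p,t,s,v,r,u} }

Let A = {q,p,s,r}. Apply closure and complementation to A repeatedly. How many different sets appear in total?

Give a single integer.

8

closure: X∖int(X∖A) = X∖{t,v} = {q,p,s,r,u}
Let k=closure and c=complement:
  1. A     = {q,p,s,r}
  2. kA    = {q,p,s,r,u}
  3. cA    = {t,v,u}
  4. ckA   = {t,v}
  5. kcA   = {t,s,v,r,u}
  6. ckcA  = {q,p}
  7. kckcA = {q,p,u}
  8. ckckcA = {t,s,v,r}
— saturated at 8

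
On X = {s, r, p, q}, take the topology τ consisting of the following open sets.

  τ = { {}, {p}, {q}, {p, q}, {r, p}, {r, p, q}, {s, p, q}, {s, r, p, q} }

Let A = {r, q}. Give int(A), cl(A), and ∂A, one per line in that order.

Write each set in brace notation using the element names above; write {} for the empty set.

U open, U⊆A: {}, {q}. int(A) = ⋃ = {q}
X∖A={s, p}, int(X∖A)={p}, hence cl(A)={s, r, q}
∂A: remove int from cl → {s, r}

int(A) = {q}
cl(A)  = {s, r, q}
∂A     = {s, r}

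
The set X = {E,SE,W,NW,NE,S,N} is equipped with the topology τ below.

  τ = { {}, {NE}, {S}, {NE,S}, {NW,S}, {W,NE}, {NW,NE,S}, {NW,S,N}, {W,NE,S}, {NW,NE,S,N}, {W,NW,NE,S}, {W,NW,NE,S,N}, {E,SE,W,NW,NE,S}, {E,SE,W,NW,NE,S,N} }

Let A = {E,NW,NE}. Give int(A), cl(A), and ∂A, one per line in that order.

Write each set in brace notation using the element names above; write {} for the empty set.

U open, U⊆A: {}, {NE}. int(A) = ⋃ = {NE}
X∖A={SE,W,S,N}, int(X∖A)={S}, hence cl(A)={E,SE,W,NW,NE,N}
∂A: remove int from cl → {E,SE,W,NW,N}

int(A) = {NE}
cl(A)  = {E,SE,W,NW,NE,N}
∂A     = {E,SE,W,NW,N}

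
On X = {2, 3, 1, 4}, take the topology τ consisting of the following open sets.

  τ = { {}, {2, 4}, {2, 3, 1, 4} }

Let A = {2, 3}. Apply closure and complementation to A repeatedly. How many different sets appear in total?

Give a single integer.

X∖A={1, 4}, int(X∖A)={}, hence cl(A)={2, 3, 1, 4}
Orbit (k=closure, c=complement):
  1. A     = {2, 3}
  2. kA    = {2, 3, 1, 4}
  3. cA    = {1, 4}
  4. ckA   = {}
(closed under both — stop)

4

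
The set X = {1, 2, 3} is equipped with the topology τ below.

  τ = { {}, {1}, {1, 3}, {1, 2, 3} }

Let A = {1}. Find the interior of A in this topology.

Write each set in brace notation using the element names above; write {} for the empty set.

{1}

U open, U⊆A: {}, {1}. int(A) = ⋃ = {1}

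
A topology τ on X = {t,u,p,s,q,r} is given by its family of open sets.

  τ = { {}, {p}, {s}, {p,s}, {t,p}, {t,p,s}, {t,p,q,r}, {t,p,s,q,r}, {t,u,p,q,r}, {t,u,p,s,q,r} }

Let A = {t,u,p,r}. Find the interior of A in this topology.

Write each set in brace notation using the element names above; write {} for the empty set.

{t,p}

U open, U⊆A: {}, {p}, {t,p}. int(A) = ⋃ = {t,p}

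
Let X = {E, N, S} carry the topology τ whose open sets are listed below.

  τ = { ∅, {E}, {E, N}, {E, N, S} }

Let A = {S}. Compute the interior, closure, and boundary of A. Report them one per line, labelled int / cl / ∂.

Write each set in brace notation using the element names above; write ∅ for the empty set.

opens ⊆ A: ∅; union → int = ∅
complement {E, N}; its interior {E, N}; cl(A) = X∖{E, N} = {S}
boundary = {S} ∖ ∅ = {S}

int(A) = ∅
cl(A)  = {S}
∂A     = {S}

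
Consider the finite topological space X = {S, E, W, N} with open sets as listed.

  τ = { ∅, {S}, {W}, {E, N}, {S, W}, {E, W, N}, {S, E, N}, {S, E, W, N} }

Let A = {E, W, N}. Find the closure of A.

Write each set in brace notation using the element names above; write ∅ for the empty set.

cl via duality: int({S}) = {S}, so X∖{S} = {E, W, N}

{E, W, N}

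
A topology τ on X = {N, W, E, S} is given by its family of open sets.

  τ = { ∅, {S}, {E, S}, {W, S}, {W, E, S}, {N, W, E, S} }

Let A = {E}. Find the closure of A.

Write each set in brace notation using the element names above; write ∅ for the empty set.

complement {N, W, S}; its interior {W, S}; cl(A) = X∖{W, S} = {N, E}

{N, E}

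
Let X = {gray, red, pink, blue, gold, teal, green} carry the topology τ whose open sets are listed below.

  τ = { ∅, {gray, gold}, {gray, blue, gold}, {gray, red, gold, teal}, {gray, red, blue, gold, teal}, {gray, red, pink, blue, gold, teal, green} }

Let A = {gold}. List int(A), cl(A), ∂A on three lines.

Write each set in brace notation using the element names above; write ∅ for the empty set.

int(A) = ∅
cl(A)  = {gray, red, pink, blue, gold, teal, green}
∂A     = {gray, red, pink, blue, gold, teal, green}

interior: largest open inside A is ∅ (from ∅)
cl via duality: int({gray, red, pink, blue, teal, green}) = ∅, so X∖∅ = {gray, red, pink, blue, gold, teal, green}
cl∖int = {gray, red, pink, blue, gold, teal, green}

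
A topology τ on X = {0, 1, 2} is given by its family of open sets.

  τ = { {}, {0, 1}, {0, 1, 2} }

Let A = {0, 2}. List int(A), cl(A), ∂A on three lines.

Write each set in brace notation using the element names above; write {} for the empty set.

int(A) = {}
cl(A)  = {0, 1, 2}
∂A     = {0, 1, 2}

interior: largest open inside A is {} (from {})
cl via duality: int({1}) = {}, so X∖{} = {0, 1, 2}
cl∖int = {0, 1, 2}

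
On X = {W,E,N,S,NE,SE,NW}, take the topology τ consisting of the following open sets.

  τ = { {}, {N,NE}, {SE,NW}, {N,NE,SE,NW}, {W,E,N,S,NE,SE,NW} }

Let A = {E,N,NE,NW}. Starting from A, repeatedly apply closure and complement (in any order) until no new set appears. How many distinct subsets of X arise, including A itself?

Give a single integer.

8

cl via duality: int({W,S,SE}) = {}, so X∖{} = {W,E,N,S,NE,SE,NW}
Write k for closure, c for complement:
  1. A     = {E,N,NE,NW}
  2. kA    = {W,E,N,S,NE,SE,NW}
  3. cA    = {W,S,SE}
  4. ckA   = {}
  5. kcA   = {W,E,S,SE,NW}
  6. ckcA  = {N,NE}
  7. kckcA = {W,E,N,S,NE}
  8. ckckcA = {SE,NW}
applying k or c yields no new set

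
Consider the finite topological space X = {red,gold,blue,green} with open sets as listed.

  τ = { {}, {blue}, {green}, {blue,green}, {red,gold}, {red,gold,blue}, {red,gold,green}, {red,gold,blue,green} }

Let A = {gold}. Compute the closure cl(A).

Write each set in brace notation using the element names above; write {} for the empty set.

closure: X∖int(X∖A) = X∖{blue,green} = {red,gold}

{red,gold}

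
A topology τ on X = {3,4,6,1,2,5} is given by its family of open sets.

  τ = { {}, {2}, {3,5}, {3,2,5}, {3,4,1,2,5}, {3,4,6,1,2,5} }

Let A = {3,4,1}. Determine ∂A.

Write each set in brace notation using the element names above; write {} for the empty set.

{3,4,6,1,5}

opens ⊆ A: {}; union → int = {}
complement {6,2,5}; its interior {2}; cl(A) = X∖{2} = {3,4,6,1,5}
boundary = {3,4,6,1,5} ∖ {} = {3,4,6,1,5}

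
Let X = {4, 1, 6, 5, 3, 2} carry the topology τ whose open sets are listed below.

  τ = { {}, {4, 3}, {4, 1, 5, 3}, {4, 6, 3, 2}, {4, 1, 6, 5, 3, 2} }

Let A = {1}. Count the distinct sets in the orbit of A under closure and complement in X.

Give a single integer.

cl via duality: int({4, 6, 5, 3, 2}) = {4, 6, 3, 2}, so X∖{4, 6, 3, 2} = {1, 5}
Write k for closure, c for complement:
  1. A     = {1}
  2. kA    = {1, 5}
  3. cA    = {4, 6, 5, 3, 2}
  4. ckA   = {4, 6, 3, 2}
  5. kcA   = {4, 1, 6, 5, 3, 2}
  6. ckcA  = {}
applying k or c yields no new set

6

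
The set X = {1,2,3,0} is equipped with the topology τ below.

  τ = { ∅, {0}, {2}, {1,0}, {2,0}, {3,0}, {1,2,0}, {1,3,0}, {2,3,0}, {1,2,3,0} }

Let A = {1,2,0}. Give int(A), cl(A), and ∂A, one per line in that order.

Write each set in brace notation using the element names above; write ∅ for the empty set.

int(A) = {1,2,0}
cl(A)  = {1,2,3,0}
∂A     = {3}

U open, U⊆A: ∅, {0}, {2}, {2,0}, {1,0}, {1,2,0}. int(A) = ⋃ = {1,2,0}
X∖A={3}, int(X∖A)=∅, hence cl(A)={1,2,3,0}
∂A: remove int from cl → {3}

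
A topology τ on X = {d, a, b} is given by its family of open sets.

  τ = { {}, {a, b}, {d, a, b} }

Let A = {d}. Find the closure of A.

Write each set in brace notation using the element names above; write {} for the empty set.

X∖A={a, b}, int(X∖A)={a, b}, hence cl(A)={d}

{d}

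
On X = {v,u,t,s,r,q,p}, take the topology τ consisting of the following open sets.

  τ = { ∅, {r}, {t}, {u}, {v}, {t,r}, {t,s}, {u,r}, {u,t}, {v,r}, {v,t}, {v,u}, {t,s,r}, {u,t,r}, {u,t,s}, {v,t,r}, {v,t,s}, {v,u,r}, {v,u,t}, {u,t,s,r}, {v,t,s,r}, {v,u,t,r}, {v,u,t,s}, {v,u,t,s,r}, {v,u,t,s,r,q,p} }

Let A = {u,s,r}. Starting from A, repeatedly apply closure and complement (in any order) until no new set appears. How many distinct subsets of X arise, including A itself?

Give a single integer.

complement {v,t,q,p}; its interior {v,t}; cl(A) = X∖{v,t} = {u,s,r,q,p}
With k = closure, c = complement:
  1. A     = {u,s,r}
  2. kA    = {u,s,r,q,p}
  3. cA    = {v,t,q,p}
  4. ckA   = {v,t}
  5. kcA   = {v,t,s,q,p}
  6. ckcA  = {u,r}
  7. kckcA = {u,r,q,p}
  8. ckckcA = {v,t,s}
k, c of each give nothing new

8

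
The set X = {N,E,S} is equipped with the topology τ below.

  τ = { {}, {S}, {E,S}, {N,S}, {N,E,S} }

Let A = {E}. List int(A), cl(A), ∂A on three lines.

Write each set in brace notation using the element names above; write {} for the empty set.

opens ⊆ A: {}; union → int = {}
complement {N,S}; its interior {N,S}; cl(A) = X∖{N,S} = {E}
boundary = {E} ∖ {} = {E}

int(A) = {}
cl(A)  = {E}
∂A     = {E}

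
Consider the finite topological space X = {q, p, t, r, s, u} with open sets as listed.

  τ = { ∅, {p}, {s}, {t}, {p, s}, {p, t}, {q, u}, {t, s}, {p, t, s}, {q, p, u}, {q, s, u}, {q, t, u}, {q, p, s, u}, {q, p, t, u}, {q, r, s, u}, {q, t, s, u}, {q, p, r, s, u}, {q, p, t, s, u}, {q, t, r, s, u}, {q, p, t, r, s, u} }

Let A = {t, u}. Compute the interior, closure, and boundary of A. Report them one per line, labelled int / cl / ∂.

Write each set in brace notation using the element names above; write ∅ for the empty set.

int(A) = {t}
cl(A)  = {q, t, r, u}
∂A     = {q, r, u}

U open, U⊆A: ∅, {t}. int(A) = ⋃ = {t}
X∖A={q, p, r, s}, int(X∖A)={p, s}, hence cl(A)={q, t, r, u}
∂A: remove int from cl → {q, r, u}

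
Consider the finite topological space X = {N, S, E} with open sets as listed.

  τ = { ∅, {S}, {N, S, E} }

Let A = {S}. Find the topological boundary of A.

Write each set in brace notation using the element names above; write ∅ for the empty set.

open subsets of A: ∅, {S}; so int(A) = {S}
closure: X∖int(X∖A) = X∖∅ = {N, S, E}
∂A = {N, S, E} minus {S} = {N, E}

{N, E}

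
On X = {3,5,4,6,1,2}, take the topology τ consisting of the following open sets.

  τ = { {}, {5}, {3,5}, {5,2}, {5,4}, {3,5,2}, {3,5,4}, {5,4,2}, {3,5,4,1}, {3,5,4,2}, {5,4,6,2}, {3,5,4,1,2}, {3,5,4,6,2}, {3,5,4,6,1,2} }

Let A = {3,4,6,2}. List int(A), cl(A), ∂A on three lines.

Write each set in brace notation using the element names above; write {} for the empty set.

int(A) = {}
cl(A)  = {3,4,6,1,2}
∂A     = {3,4,6,1,2}

interior: largest open inside A is {} (from {})
cl via duality: int({5,1}) = {5}, so X∖{5} = {3,4,6,1,2}
cl∖int = {3,4,6,1,2}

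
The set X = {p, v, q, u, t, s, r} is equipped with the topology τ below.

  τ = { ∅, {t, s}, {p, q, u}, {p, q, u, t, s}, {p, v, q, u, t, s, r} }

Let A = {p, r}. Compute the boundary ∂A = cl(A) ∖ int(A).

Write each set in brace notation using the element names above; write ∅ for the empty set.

{p, v, q, u, r}

interior: largest open inside A is ∅ (from ∅)
cl via duality: int({v, q, u, t, s}) = {t, s}, so X∖{t, s} = {p, v, q, u, r}
cl∖int = {p, v, q, u, r}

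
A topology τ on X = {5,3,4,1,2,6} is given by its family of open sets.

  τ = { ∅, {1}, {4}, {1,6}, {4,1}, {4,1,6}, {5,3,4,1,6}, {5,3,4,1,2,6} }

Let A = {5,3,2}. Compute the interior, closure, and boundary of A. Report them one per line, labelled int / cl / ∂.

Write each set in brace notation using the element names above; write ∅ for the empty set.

int(A) = ∅
cl(A)  = {5,3,2}
∂A     = {5,3,2}

U open, U⊆A: ∅. int(A) = ⋃ = ∅
X∖A={4,1,6}, int(X∖A)={4,1,6}, hence cl(A)={5,3,2}
∂A: remove int from cl → {5,3,2}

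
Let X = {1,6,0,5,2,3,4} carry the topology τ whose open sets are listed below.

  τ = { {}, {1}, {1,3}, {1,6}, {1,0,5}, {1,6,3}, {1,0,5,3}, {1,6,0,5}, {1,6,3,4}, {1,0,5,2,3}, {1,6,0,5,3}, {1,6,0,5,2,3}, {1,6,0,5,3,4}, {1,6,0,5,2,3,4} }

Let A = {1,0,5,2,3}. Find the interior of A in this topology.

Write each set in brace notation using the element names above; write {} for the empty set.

{1,0,5,2,3}

open subsets of A: {}, {1}, {1,3}, {1,0,5}, {1,0,5,3}, {1,0,5,2,3}; so int(A) = {1,0,5,2,3}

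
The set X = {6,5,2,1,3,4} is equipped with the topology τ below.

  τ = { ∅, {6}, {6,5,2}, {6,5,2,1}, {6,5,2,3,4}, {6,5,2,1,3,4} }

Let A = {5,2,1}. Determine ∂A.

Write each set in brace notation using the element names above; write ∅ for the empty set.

{5,2,1,3,4}

U open, U⊆A: ∅. int(A) = ⋃ = ∅
X∖A={6,3,4}, int(X∖A)={6}, hence cl(A)={5,2,1,3,4}
∂A: remove int from cl → {5,2,1,3,4}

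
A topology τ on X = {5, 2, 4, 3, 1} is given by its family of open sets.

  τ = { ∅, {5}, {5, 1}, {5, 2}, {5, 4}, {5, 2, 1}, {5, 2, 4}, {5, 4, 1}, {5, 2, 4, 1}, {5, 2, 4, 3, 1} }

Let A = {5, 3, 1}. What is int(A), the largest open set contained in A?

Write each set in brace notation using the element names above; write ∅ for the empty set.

{5, 1}

open subsets of A: ∅, {5}, {5, 1}; so int(A) = {5, 1}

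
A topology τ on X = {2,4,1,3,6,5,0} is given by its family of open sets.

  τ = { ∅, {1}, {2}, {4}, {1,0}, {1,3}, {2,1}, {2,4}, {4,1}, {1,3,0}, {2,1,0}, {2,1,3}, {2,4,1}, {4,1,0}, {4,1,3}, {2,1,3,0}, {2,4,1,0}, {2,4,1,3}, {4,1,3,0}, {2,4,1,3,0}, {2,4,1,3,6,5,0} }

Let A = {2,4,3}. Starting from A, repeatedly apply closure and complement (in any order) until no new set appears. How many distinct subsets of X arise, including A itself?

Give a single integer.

closure: X∖int(X∖A) = X∖{1,0} = {2,4,3,6,5}
Let k=closure and c=complement:
  1. A     = {2,4,3}
  2. kA    = {2,4,3,6,5}
  3. cA    = {1,6,5,0}
  4. ckA   = {1,0}
  5. kcA   = {1,3,6,5,0}
  6. ckcA  = {2,4}
  7. kckcA = {2,4,6,5}
  8. ckckcA = {1,3,0}
— saturated at 8

8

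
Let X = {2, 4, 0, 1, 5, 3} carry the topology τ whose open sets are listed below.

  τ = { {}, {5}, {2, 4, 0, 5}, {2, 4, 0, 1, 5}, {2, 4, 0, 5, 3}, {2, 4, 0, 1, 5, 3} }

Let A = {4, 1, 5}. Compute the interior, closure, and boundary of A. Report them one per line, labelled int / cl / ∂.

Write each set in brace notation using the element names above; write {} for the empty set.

int(A) = {5}
cl(A)  = {2, 4, 0, 1, 5, 3}
∂A     = {2, 4, 0, 1, 3}

interior: largest open inside A is {5} (from {}, {5})
cl via duality: int({2, 0, 3}) = {}, so X∖{} = {2, 4, 0, 1, 5, 3}
cl∖int = {2, 4, 0, 1, 3}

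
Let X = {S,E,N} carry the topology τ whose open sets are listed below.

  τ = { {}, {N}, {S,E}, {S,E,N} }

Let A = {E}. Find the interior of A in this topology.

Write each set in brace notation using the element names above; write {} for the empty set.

{}

interior: largest open inside A is {} (from {})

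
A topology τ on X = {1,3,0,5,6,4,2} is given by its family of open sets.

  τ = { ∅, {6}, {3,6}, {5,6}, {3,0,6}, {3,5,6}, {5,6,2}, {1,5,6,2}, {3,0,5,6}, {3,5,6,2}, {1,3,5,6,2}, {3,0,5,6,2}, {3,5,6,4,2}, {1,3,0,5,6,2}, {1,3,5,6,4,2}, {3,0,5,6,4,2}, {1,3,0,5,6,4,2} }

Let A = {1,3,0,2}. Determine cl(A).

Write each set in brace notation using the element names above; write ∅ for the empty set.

{1,3,0,4,2}

closure: X∖int(X∖A) = X∖{5,6} = {1,3,0,4,2}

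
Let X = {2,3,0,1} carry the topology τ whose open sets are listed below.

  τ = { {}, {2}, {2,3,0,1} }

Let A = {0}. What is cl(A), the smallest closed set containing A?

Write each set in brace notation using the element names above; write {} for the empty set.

{3,0,1}

cl via duality: int({2,3,1}) = {2}, so X∖{2} = {3,0,1}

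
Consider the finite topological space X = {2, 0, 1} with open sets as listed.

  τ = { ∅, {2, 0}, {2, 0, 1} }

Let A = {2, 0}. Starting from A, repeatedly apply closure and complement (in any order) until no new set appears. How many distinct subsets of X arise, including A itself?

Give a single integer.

4

X∖A={1}, int(X∖A)=∅, hence cl(A)={2, 0, 1}
Orbit (k=closure, c=complement):
  1. A     = {2, 0}
  2. kA    = {2, 0, 1}
  3. cA    = {1}
  4. ckA   = ∅
(closed under both — stop)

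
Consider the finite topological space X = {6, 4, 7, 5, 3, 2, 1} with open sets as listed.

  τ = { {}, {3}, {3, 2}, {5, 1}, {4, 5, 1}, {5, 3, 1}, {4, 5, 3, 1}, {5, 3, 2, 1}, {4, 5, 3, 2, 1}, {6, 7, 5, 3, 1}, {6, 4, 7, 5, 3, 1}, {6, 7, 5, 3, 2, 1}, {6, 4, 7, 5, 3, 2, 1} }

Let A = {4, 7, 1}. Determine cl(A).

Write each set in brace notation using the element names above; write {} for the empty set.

{6, 4, 7, 5, 1}

complement {6, 5, 3, 2}; its interior {3, 2}; cl(A) = X∖{3, 2} = {6, 4, 7, 5, 1}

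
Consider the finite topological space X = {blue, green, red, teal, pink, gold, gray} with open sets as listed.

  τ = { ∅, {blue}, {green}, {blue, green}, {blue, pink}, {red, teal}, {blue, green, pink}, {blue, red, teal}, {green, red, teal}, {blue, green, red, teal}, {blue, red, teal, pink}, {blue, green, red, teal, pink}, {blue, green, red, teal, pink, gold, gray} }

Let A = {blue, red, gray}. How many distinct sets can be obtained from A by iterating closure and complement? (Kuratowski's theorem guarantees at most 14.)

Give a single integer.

X∖A={green, teal, pink, gold}, int(X∖A)={green}, hence cl(A)={blue, red, teal, pink, gold, gray}
Orbit (k=closure, c=complement):
  1. A     = {blue, red, gray}
  2. kA    = {blue, red, teal, pink, gold, gray}
  3. cA    = {green, teal, pink, gold}
  4. ckA   = {green}
  5. kcA   = {green, red, teal, pink, gold, gray}
  6. kckA  = {green, gold, gray}
  7. ckcA  = {blue}
  8. ckckA = {blue, red, teal, pink}
  9. kckcA = {blue, pink, gold, gray}
  10. ckckcA = {green, red, teal}
  11. kckckcA = {green, red, teal, gold, gray}
  12. ckckckcA = {blue, pink}
(closed under both — stop)

12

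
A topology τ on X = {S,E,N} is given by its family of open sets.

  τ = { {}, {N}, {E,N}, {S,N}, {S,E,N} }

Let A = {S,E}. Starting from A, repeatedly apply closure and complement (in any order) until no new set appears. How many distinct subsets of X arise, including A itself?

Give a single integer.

4

X∖A={N}, int(X∖A)={N}, hence cl(A)={S,E}
Orbit (k=closure, c=complement):
  1. A     = {S,E}
  2. cA    = {N}
  3. kcA   = {S,E,N}
  4. ckcA  = {}
(closed under both — stop)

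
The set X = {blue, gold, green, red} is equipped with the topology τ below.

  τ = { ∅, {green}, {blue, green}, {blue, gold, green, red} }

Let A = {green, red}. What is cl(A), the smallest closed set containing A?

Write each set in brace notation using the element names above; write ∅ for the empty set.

cl via duality: int({blue, gold}) = ∅, so X∖∅ = {blue, gold, green, red}

{blue, gold, green, red}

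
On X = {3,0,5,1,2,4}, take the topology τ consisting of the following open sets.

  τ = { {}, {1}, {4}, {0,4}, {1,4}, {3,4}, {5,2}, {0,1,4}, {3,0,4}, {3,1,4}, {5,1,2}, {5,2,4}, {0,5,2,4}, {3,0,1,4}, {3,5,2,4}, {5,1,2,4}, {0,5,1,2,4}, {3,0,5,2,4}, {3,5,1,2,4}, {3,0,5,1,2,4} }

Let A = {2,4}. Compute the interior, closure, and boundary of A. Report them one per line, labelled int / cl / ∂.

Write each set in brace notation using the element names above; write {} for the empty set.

interior: largest open inside A is {4} (from {}, {4})
cl via duality: int({3,0,5,1}) = {1}, so X∖{1} = {3,0,5,2,4}
cl∖int = {3,0,5,2}

int(A) = {4}
cl(A)  = {3,0,5,2,4}
∂A     = {3,0,5,2}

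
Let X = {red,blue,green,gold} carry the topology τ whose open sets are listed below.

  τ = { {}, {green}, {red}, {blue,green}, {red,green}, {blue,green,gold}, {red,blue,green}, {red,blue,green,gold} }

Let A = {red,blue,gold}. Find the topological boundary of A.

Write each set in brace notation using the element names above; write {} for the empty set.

{blue,gold}

opens ⊆ A: {}, {red}; union → int = {red}
complement {green}; its interior {green}; cl(A) = X∖{green} = {red,blue,gold}
boundary = {red,blue,gold} ∖ {red} = {blue,gold}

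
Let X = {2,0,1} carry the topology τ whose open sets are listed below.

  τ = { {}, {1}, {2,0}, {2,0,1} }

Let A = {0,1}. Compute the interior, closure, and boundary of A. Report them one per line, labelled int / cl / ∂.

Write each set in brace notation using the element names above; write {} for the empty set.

int(A) = {1}
cl(A)  = {2,0,1}
∂A     = {2,0}

interior: largest open inside A is {1} (from {}, {1})
cl via duality: int({2}) = {}, so X∖{} = {2,0,1}
cl∖int = {2,0}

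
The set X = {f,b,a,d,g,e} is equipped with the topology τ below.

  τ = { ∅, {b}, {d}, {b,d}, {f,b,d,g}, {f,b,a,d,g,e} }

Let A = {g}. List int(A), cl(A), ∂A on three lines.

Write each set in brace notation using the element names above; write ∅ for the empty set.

U open, U⊆A: ∅. int(A) = ⋃ = ∅
X∖A={f,b,a,d,e}, int(X∖A)={b,d}, hence cl(A)={f,a,g,e}
∂A: remove int from cl → {f,a,g,e}

int(A) = ∅
cl(A)  = {f,a,g,e}
∂A     = {f,a,g,e}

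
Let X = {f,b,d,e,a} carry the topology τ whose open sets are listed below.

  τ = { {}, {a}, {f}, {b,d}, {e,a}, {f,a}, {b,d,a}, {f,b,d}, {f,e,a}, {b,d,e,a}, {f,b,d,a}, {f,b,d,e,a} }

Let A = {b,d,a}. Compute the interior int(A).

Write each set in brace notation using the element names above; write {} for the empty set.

opens ⊆ A: {}, {a}, {b,d}, {b,d,a}; union → int = {b,d,a}

{b,d,a}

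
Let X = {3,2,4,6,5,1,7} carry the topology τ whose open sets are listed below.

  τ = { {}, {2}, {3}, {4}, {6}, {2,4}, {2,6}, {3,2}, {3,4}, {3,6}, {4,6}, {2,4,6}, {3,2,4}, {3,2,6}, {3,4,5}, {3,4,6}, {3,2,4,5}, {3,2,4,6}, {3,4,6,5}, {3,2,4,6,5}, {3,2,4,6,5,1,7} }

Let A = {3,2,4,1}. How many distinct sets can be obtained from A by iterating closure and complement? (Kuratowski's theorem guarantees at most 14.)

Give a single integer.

cl via duality: int({6,5,7}) = {6}, so X∖{6} = {3,2,4,5,1,7}
Write k for closure, c for complement:
  1. A     = {3,2,4,1}
  2. kA    = {3,2,4,5,1,7}
  3. cA    = {6,5,7}
  4. ckA   = {6}
  5. kcA   = {6,5,1,7}
  6. kckA  = {6,1,7}
  7. ckcA  = {3,2,4}
  8. ckckA = {3,2,4,5}
applying k or c yields no new set

8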